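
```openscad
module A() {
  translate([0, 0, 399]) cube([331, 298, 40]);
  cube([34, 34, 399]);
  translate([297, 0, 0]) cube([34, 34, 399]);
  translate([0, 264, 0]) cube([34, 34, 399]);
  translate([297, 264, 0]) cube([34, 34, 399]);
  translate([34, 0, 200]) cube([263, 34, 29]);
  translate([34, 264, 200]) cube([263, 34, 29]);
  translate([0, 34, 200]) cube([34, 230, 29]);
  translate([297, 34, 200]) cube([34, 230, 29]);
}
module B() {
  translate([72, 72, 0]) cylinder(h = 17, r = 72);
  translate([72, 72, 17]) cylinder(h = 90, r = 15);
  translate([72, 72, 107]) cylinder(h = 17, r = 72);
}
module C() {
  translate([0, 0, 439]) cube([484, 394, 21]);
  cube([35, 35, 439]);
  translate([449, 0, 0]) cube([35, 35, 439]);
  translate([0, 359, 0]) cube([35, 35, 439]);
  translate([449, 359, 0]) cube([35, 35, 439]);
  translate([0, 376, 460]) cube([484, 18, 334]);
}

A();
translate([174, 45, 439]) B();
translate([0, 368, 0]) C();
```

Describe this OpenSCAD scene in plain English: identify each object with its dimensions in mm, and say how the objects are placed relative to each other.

A is a four-legged stool. The seat is a 331×298×40 mm slab whose top surface is at z = 439 mm; four square legs, each 34×34 mm in cross-section, run from the floor (z = 0) to the underside of the seat, each flush with a corner of the seat. Four stretchers, 34 mm wide and 29 mm tall, connect adjacent legs with their undersides at z = 200 mm, each running between the inner faces of the legs it joins and aligned with the legs' outer faces on the other axis.

B is a spool: two coaxial disc flanges of radius 72 mm and thickness 17 mm, joined by a core cylinder of radius 15 mm and height 90 mm. The lower flange rests on z = 0 and the three cylinders share a vertical axis.

C is a chair. The seat is a 484×394×21 mm slab with its top at z = 460 mm, on four 35×35 mm corner legs (flush with the seat edges, standing on z = 0). A flat backrest 18 mm thick, 334 mm tall, spans the full seat width and rises from the seat top along its +y edge, rear face flush with the rear of the seat.

The spool is on top of the stool. The chair is on the floor beside the stool on its +y side.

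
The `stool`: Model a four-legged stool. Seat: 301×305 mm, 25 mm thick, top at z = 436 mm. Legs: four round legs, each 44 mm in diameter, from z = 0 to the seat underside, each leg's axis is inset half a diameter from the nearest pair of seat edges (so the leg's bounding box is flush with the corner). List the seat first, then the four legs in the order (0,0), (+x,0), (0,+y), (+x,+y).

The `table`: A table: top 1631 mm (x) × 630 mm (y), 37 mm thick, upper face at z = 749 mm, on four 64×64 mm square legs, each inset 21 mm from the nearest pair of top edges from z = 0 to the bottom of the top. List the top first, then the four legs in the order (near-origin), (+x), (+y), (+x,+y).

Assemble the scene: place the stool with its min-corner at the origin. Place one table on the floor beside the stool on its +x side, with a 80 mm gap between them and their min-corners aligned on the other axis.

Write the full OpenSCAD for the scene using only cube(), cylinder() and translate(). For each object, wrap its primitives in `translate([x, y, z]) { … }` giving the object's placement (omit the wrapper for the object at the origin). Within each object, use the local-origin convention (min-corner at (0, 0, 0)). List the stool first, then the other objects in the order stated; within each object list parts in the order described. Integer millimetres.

translate([0, 0, 411]) cube([301, 305, 25]);
translate([22, 22, 0]) cylinder(h = 411, r = 22);
translate([279, 22, 0]) cylinder(h = 411, r = 22);
translate([22, 283, 0]) cylinder(h = 411, r = 22);
translate([279, 283, 0]) cylinder(h = 411, r = 22);
translate([381, 0, 0]) {
  translate([0, 0, 712]) cube([1631, 630, 37]);
  translate([21, 21, 0]) cube([64, 64, 712]);
  translate([1546, 21, 0]) cube([64, 64, 712]);
  translate([21, 545, 0]) cube([64, 64, 712]);
  translate([1546, 545, 0]) cube([64, 64, 712]);
}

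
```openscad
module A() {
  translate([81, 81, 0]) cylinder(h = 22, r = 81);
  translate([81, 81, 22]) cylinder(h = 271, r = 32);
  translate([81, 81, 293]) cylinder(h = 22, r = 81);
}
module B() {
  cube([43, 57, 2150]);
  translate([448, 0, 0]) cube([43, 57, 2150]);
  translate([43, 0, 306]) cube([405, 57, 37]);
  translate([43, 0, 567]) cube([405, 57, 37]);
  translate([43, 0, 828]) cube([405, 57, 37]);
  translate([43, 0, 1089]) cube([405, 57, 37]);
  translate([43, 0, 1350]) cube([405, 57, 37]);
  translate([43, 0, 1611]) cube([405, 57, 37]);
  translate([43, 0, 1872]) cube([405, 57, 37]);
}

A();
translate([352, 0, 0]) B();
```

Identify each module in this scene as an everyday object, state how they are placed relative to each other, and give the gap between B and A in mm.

The ladder's nearest face is 190 mm from the spool's +x face.

A is a spool. B is a ladder. The ladder is on the floor beside the spool on its +x side. The gap between the ladder and the spool is 190 mm.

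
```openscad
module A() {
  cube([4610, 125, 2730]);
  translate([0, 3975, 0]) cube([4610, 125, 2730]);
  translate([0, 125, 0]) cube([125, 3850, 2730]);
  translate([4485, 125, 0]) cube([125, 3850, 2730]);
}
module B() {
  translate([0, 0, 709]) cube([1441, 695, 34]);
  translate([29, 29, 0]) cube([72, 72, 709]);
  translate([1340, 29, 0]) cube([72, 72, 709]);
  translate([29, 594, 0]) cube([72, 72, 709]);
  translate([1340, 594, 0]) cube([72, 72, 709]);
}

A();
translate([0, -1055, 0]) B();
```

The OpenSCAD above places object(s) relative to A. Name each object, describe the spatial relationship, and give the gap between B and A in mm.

A is a house frame. B is a table. The table is on the floor beside the house frame on its −y side. The gap between the table and the house frame is 360 mm.

The table's nearest face is 360 mm from the house frame's −y face.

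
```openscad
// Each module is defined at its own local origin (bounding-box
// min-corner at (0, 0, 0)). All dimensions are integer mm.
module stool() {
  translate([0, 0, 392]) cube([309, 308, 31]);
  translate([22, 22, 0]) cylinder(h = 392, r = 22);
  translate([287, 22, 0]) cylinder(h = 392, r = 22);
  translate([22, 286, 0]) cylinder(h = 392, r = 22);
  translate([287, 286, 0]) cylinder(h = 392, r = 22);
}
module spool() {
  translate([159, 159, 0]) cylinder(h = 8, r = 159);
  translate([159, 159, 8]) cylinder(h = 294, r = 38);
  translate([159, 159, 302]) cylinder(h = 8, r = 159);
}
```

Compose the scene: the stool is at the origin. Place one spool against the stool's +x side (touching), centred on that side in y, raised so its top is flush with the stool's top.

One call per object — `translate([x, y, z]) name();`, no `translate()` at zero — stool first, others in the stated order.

stool();
translate([309, -5, 113]) spool();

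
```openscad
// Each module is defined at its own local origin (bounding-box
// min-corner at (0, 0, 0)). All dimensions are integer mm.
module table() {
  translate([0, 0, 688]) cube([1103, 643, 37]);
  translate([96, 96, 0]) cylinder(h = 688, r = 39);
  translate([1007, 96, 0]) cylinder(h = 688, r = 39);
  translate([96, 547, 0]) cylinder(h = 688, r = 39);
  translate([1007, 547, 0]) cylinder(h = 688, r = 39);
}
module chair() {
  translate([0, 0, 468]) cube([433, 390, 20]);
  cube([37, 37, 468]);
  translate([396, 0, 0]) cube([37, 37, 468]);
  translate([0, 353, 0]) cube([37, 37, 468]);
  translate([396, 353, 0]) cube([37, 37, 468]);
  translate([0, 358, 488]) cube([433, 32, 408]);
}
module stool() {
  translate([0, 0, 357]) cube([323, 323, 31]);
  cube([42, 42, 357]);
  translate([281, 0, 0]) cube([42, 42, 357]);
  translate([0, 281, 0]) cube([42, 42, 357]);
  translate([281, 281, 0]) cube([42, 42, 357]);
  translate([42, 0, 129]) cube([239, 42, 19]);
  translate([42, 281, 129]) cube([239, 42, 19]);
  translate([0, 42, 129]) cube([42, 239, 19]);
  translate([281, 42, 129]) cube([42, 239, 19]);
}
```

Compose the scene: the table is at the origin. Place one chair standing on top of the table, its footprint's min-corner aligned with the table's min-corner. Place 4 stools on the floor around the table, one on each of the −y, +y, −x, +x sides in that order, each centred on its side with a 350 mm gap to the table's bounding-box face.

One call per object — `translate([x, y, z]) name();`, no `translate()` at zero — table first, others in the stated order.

table();
translate([0, 0, 725]) chair();
translate([390, -673, 0]) stool();
translate([390, 993, 0]) stool();
translate([-673, 160, 0]) stool();
translate([1453, 160, 0]) stool();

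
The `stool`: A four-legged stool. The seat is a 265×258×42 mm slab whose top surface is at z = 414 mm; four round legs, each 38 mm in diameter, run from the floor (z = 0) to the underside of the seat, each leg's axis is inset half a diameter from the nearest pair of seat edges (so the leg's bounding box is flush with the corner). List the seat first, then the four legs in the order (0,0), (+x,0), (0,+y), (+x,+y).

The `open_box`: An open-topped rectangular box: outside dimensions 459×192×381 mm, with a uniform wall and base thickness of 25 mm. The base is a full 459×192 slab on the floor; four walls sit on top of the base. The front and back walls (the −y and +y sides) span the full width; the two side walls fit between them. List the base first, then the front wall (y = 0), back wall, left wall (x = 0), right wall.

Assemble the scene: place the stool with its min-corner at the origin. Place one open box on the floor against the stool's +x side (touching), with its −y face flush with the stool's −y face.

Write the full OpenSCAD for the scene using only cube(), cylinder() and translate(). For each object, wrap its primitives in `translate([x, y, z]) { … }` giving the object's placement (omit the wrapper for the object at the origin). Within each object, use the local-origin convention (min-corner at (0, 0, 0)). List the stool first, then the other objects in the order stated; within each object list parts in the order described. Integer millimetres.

translate([0, 0, 372]) cube([265, 258, 42]);
translate([19, 19, 0]) cylinder(h = 372, r = 19);
translate([246, 19, 0]) cylinder(h = 372, r = 19);
translate([19, 239, 0]) cylinder(h = 372, r = 19);
translate([246, 239, 0]) cylinder(h = 372, r = 19);
translate([265, 0, 0]) {
  cube([459, 192, 25]);
  translate([0, 0, 25]) cube([459, 25, 356]);
  translate([0, 167, 25]) cube([459, 25, 356]);
  translate([0, 25, 25]) cube([25, 142, 356]);
  translate([434, 25, 25]) cube([25, 142, 356]);
}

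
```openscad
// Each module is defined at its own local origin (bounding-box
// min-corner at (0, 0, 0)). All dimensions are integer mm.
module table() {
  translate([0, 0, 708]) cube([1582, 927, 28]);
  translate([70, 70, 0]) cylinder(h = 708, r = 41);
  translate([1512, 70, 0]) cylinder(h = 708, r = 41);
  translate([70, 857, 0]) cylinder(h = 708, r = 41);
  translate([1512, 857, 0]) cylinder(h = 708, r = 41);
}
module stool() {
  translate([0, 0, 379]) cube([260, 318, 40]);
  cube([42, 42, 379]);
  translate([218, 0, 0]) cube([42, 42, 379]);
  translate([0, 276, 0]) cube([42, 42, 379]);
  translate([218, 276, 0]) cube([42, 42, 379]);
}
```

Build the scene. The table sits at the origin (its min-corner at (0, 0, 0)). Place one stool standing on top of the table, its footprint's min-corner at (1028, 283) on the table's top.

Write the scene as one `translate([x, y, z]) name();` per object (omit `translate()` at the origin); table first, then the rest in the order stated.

table();
translate([1028, 283, 736]) stool();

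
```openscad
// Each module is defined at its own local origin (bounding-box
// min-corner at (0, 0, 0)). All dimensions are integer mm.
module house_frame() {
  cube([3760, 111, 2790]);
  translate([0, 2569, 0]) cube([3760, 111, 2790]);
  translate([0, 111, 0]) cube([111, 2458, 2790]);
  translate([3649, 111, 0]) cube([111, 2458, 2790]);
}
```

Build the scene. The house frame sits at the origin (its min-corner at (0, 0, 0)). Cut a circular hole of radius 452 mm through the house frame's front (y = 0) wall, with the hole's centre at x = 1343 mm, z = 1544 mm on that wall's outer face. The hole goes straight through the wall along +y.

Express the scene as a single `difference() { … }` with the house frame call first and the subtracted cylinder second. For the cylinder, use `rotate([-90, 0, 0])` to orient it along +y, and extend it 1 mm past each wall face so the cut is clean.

difference() {
  house_frame();
  translate([1343, -1, 1544]) rotate([-90, 0, 0]) cylinder(h = 113, r = 452);
}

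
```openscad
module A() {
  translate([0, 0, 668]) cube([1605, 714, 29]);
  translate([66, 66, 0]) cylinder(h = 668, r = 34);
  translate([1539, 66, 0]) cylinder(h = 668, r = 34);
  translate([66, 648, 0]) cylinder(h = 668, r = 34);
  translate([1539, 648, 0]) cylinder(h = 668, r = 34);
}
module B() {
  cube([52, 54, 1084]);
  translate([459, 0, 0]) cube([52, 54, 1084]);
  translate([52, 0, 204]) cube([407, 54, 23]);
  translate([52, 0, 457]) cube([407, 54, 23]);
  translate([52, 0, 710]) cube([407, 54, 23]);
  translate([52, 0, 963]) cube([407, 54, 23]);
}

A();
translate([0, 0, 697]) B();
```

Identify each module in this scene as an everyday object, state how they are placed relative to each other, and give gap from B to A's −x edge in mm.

A is a table. B is a ladder. The ladder is on top of the table. The gap from the ladder to the table's −x edge is 0 mm.

The ladder's min-x is at 0; the table's min-x is 0; gap = 0 mm.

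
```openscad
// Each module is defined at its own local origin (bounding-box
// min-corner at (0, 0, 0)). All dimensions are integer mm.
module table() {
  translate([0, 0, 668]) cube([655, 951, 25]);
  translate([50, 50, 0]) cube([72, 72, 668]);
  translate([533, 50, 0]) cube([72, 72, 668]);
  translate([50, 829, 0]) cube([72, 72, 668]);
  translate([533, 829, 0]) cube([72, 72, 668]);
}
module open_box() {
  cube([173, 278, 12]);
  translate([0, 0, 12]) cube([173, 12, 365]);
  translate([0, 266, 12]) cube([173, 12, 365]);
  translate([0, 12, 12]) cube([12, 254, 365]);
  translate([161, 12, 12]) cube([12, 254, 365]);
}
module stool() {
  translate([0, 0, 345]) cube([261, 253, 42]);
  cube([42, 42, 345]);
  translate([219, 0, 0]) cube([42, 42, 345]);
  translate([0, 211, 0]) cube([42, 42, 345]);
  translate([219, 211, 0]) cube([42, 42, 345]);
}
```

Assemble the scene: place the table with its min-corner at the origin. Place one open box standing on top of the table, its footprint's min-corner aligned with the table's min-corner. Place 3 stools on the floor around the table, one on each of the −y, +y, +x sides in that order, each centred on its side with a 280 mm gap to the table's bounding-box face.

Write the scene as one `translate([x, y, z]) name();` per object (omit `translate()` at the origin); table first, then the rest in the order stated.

table();
translate([0, 0, 693]) open_box();
translate([197, -533, 0]) stool();
translate([197, 1231, 0]) stool();
translate([935, 349, 0]) stool();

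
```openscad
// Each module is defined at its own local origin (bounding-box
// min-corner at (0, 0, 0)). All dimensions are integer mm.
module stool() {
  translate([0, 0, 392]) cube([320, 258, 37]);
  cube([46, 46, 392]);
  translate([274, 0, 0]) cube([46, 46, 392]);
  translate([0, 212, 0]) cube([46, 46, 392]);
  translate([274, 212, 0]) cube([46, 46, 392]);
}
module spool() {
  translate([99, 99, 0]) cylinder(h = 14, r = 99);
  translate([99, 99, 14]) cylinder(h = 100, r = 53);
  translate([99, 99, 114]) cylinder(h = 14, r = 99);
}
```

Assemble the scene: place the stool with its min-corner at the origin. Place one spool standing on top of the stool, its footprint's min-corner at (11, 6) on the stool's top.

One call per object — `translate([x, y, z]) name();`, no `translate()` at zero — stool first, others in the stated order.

stool();
translate([11, 6, 429]) spool();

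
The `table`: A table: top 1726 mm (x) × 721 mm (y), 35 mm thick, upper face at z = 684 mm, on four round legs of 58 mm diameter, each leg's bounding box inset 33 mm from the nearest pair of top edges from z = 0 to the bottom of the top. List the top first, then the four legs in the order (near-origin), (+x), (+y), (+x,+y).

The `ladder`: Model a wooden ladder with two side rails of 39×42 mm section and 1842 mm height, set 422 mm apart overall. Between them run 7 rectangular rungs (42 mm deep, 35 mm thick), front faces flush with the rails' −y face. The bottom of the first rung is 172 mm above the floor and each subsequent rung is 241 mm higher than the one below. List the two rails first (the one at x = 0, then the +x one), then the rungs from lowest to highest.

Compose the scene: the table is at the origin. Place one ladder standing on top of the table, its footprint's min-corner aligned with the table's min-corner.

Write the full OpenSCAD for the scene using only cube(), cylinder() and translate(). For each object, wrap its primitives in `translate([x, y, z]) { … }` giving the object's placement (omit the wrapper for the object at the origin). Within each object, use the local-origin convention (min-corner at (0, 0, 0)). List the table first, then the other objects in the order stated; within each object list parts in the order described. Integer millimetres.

translate([0, 0, 649]) cube([1726, 721, 35]);
translate([62, 62, 0]) cylinder(h = 649, r = 29);
translate([1664, 62, 0]) cylinder(h = 649, r = 29);
translate([62, 659, 0]) cylinder(h = 649, r = 29);
translate([1664, 659, 0]) cylinder(h = 649, r = 29);
translate([0, 0, 684]) {
  cube([39, 42, 1842]);
  translate([383, 0, 0]) cube([39, 42, 1842]);
  translate([39, 0, 172]) cube([344, 42, 35]);
  translate([39, 0, 413]) cube([344, 42, 35]);
  translate([39, 0, 654]) cube([344, 42, 35]);
  translate([39, 0, 895]) cube([344, 42, 35]);
  translate([39, 0, 1136]) cube([344, 42, 35]);
  translate([39, 0, 1377]) cube([344, 42, 35]);
  translate([39, 0, 1618]) cube([344, 42, 35]);
}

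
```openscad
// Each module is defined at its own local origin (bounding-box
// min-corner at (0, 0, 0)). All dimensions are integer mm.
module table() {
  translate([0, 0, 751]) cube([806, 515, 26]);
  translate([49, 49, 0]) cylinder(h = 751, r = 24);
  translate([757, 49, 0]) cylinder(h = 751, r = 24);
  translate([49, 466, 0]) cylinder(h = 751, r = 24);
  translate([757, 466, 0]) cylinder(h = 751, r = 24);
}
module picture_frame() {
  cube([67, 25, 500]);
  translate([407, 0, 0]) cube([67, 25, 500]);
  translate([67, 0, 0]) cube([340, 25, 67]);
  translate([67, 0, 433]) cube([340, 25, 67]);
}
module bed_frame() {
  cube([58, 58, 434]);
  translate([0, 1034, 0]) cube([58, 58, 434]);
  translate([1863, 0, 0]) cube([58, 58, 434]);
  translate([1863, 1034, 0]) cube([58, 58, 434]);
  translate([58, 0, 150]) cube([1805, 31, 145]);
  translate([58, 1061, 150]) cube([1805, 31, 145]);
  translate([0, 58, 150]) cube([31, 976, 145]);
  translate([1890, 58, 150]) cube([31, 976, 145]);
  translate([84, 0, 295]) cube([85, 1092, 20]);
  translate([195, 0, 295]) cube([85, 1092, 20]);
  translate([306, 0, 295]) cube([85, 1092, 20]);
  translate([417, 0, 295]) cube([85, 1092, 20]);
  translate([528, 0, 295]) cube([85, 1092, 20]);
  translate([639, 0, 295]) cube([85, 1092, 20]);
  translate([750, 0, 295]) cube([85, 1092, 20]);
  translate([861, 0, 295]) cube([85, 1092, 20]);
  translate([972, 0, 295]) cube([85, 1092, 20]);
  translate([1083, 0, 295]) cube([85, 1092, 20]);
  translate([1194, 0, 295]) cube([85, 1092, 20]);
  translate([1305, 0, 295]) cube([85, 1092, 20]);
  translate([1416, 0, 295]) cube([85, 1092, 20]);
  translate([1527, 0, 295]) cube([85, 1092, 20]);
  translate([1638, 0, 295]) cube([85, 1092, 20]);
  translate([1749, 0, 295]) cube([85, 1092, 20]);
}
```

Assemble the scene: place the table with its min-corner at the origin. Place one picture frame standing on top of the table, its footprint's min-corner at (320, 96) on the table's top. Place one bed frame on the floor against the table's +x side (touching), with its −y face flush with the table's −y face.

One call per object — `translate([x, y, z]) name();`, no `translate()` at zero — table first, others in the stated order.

table();
translate([320, 96, 777]) picture_frame();
translate([806, 0, 0]) bed_frame();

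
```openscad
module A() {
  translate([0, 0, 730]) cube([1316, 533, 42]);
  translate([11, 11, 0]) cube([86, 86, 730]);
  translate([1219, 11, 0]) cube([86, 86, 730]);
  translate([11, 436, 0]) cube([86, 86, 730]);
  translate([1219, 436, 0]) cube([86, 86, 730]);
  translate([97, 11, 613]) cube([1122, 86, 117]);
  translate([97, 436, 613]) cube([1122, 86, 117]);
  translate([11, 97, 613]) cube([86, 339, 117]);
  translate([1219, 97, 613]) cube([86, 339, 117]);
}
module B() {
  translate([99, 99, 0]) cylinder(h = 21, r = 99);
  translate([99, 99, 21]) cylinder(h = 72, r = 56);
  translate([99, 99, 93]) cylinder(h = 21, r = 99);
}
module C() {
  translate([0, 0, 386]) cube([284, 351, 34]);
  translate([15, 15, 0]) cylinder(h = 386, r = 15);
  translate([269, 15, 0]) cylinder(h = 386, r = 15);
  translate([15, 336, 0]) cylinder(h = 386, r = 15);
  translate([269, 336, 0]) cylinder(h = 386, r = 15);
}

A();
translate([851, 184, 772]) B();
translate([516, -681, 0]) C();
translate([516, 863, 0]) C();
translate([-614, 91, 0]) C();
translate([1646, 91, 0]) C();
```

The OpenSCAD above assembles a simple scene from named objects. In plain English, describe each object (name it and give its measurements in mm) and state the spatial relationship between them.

A is a rectangular dining table. The top is 1316×533×42 mm with its upper surface at z = 772 mm. It stands on four 86×86 mm square legs, each inset 11 mm from the nearest pair of top edges, running from the floor to the underside of the top. Four apron rails, 86 mm thick and 117 mm tall, run between adjacent legs with their top edges flush with the underside of the top and their outer faces flush with the legs' outer faces.

B is a spool: two coaxial disc flanges of radius 99 mm and thickness 21 mm, joined by a core cylinder of radius 56 mm and height 72 mm. The lower flange rests on z = 0 and the three cylinders share a vertical axis.

C is a simple wooden stool: a rectangular seat 284 mm (x) by 351 mm (y), 34 mm thick, top face at z = 420 mm, on four round legs, each 30 mm in diameter. The legs rest on z = 0, each leg's axis is inset half a diameter from the nearest pair of seat edges (so the leg's bounding box is flush with the corner).

The spool is on top of the table. Four stools sit around the table at the −y, +y, −x, +x sides.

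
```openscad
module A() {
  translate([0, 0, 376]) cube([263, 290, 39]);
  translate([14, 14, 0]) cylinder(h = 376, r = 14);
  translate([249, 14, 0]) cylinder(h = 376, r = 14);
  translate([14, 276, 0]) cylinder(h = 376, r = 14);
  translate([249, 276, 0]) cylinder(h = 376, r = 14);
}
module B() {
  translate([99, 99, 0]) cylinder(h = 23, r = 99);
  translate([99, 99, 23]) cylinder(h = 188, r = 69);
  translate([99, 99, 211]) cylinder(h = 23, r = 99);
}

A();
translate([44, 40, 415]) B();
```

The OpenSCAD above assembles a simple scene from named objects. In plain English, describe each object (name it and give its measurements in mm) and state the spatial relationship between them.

A is a simple wooden stool: a rectangular seat 263 mm (x) by 290 mm (y), 39 mm thick, top face at z = 415 mm, on four round legs, each 28 mm in diameter. The legs rest on z = 0, each leg's axis is inset half a diameter from the nearest pair of seat edges (so the leg's bounding box is flush with the corner).

B is a spool: two coaxial disc flanges of radius 99 mm and thickness 23 mm, joined by a core cylinder of radius 69 mm and height 188 mm. The lower flange rests on z = 0 and the three cylinders share a vertical axis.

The spool is on top of the stool.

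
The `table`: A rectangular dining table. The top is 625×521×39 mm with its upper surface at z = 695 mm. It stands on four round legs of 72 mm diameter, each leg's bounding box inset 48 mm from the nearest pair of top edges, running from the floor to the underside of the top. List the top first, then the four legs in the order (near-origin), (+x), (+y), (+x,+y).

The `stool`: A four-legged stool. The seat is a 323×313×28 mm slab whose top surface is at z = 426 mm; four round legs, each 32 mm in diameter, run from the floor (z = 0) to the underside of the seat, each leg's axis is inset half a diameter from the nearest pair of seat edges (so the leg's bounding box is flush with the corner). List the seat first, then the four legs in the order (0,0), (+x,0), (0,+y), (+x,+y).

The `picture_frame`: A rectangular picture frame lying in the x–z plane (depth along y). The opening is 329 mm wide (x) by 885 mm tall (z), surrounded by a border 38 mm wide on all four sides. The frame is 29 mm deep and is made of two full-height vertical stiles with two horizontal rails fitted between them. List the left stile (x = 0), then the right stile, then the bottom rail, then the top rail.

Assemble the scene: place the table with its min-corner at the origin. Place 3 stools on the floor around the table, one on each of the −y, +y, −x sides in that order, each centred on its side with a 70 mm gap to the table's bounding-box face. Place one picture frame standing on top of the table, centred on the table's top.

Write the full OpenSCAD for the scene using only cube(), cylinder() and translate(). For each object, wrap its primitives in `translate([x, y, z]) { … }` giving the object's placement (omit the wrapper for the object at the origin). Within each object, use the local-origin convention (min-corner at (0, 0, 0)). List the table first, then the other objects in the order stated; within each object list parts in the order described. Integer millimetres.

translate([0, 0, 656]) cube([625, 521, 39]);
translate([84, 84, 0]) cylinder(h = 656, r = 36);
translate([541, 84, 0]) cylinder(h = 656, r = 36);
translate([84, 437, 0]) cylinder(h = 656, r = 36);
translate([541, 437, 0]) cylinder(h = 656, r = 36);
translate([151, -383, 0]) {
  translate([0, 0, 398]) cube([323, 313, 28]);
  translate([16, 16, 0]) cylinder(h = 398, r = 16);
  translate([307, 16, 0]) cylinder(h = 398, r = 16);
  translate([16, 297, 0]) cylinder(h = 398, r = 16);
  translate([307, 297, 0]) cylinder(h = 398, r = 16);
}
translate([151, 591, 0]) {
  translate([0, 0, 398]) cube([323, 313, 28]);
  translate([16, 16, 0]) cylinder(h = 398, r = 16);
  translate([307, 16, 0]) cylinder(h = 398, r = 16);
  translate([16, 297, 0]) cylinder(h = 398, r = 16);
  translate([307, 297, 0]) cylinder(h = 398, r = 16);
}
translate([-393, 104, 0]) {
  translate([0, 0, 398]) cube([323, 313, 28]);
  translate([16, 16, 0]) cylinder(h = 398, r = 16);
  translate([307, 16, 0]) cylinder(h = 398, r = 16);
  translate([16, 297, 0]) cylinder(h = 398, r = 16);
  translate([307, 297, 0]) cylinder(h = 398, r = 16);
}
translate([110, 246, 695]) {
  cube([38, 29, 961]);
  translate([367, 0, 0]) cube([38, 29, 961]);
  translate([38, 0, 0]) cube([329, 29, 38]);
  translate([38, 0, 923]) cube([329, 29, 38]);
}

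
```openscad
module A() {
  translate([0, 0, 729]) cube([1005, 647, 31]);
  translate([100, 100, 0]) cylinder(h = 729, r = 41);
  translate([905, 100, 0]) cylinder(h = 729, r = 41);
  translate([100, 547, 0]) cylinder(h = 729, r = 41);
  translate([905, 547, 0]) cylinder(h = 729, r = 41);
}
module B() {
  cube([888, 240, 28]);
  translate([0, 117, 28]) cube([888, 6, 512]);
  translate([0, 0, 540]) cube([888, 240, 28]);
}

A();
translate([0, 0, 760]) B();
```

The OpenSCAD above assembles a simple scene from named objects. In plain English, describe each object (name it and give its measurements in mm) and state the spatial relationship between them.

A is a table: top 1005 mm (x) × 647 mm (y), 31 mm thick, upper face at z = 760 mm, on four round legs of 82 mm diameter, each leg's bounding box inset 59 mm from the nearest pair of top edges, running from z = 0 to the bottom of the top.

B is an I-beam lying along x, 888 mm long. Overall section height 568 mm. Two flanges 240 mm wide (y) and 28 mm thick, one on the floor and one at the top; a web 6 mm thick runs between them, centred on the flange width.

The I-beam is on top of the table.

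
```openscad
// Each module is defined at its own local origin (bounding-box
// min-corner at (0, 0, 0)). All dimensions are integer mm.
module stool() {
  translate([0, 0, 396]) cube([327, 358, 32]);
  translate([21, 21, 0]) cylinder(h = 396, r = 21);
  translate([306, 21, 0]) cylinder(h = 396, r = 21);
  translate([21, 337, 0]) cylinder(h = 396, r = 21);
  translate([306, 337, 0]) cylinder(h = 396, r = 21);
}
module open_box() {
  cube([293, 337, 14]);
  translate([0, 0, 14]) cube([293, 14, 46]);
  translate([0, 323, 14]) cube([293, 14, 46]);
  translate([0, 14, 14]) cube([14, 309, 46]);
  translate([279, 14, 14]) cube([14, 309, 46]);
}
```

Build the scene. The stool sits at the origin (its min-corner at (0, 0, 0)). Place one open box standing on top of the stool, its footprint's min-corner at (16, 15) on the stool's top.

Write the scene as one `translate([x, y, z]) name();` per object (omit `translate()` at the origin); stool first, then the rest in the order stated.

stool();
translate([16, 15, 428]) open_box();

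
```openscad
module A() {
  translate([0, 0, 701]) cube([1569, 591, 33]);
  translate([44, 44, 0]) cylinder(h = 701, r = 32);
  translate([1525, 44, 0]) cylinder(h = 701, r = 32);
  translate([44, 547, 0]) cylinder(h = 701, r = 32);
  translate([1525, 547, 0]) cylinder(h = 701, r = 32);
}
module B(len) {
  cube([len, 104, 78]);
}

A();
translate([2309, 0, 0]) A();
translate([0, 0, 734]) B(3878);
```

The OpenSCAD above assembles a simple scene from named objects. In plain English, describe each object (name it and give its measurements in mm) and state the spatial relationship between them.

A is a rectangular dining table. The top is 1569×591×33 mm with its upper surface at z = 734 mm. It stands on four round legs of 64 mm diameter, each leg's bounding box inset 12 mm from the nearest pair of top edges, running from the floor to the underside of the top.

B is a rectangular beam 3878 mm long (x), 104 mm deep (y), 78 mm thick (z).

The beam spans the tops of two tables placed 740 mm apart, resting at z = 734 mm.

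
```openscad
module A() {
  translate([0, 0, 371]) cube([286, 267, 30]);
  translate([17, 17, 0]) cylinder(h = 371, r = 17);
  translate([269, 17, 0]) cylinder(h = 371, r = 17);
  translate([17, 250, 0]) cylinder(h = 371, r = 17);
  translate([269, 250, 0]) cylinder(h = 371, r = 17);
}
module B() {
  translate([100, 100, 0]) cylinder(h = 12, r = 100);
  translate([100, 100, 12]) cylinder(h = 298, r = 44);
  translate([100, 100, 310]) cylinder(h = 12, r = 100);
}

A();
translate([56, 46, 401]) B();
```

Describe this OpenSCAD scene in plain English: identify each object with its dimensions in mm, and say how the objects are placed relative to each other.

A is a four-legged stool. The seat is a 286×267×30 mm slab whose top surface is at z = 401 mm; four round legs, each 34 mm in diameter, run from the floor (z = 0) to the underside of the seat, each leg's axis is inset half a diameter from the nearest pair of seat edges (so the leg's bounding box is flush with the corner).

B is a spool: two coaxial disc flanges of radius 100 mm and thickness 12 mm, joined by a core cylinder of radius 44 mm and height 298 mm. The lower flange rests on z = 0 and the three cylinders share a vertical axis.

The spool is on top of the stool.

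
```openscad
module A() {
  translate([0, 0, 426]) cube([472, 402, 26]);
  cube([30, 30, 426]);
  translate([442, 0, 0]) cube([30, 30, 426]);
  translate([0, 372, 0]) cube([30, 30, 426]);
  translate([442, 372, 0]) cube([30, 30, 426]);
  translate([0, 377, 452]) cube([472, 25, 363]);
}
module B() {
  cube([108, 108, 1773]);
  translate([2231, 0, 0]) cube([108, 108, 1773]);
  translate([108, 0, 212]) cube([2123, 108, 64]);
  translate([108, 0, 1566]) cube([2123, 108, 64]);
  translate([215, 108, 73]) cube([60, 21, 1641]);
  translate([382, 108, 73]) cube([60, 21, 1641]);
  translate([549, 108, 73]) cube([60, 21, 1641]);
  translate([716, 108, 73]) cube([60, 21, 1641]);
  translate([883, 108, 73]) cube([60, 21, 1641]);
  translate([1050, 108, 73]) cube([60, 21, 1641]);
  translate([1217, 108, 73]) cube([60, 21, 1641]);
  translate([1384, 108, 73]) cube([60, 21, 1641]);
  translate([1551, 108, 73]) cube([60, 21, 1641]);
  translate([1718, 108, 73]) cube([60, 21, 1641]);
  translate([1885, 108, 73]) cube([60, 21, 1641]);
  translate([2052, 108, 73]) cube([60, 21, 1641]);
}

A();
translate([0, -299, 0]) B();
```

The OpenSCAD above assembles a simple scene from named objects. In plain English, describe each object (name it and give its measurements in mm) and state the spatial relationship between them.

A is a chair: 472×402 mm seat, 26 mm thick, top at z = 452 mm, on four 30 mm square corner legs flush with the seat edges. A 25 mm thick backrest slab spans the full seat width, extending 363 mm above the seat top, its back face flush with the seat's +y edge.

B is a fence section. Two 108×108 mm posts, 1773 mm tall, stand on the floor with a clear span of 2123 mm between their inner faces. Two horizontal rails of 108×64 mm section span the gap between the posts with their undersides at z = 212 mm and z = 1566 mm, flush with the posts' −y face. 12 pickets, each 60 mm wide, 21 mm thick and 1641 mm tall, are fixed to the +y face of the rails with their bottoms at z = 73 mm, evenly spaced across the span with equal gaps (rounded down to the nearest mm) at the −x end and between each pair — any rounding remainder accumulates at the +x end.

The fence section is on the floor beside the chair on its −y side.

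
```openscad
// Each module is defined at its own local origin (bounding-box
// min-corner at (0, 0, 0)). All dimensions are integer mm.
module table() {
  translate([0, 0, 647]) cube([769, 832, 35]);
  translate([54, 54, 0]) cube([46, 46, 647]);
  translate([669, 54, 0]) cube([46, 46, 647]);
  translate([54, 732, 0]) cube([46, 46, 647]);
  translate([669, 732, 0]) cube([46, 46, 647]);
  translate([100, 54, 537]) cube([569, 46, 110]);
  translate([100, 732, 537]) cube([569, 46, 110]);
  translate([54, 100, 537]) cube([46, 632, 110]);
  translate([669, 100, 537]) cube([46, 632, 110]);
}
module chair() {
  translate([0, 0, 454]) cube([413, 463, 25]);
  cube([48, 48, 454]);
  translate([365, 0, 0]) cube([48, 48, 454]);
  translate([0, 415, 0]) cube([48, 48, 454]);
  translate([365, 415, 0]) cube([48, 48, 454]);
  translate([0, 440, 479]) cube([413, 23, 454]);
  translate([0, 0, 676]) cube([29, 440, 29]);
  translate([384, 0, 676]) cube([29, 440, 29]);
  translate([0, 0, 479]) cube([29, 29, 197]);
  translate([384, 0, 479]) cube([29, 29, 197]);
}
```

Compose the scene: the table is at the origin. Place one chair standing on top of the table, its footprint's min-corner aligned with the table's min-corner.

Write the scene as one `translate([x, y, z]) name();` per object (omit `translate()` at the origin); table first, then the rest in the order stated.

table();
translate([0, 0, 682]) chair();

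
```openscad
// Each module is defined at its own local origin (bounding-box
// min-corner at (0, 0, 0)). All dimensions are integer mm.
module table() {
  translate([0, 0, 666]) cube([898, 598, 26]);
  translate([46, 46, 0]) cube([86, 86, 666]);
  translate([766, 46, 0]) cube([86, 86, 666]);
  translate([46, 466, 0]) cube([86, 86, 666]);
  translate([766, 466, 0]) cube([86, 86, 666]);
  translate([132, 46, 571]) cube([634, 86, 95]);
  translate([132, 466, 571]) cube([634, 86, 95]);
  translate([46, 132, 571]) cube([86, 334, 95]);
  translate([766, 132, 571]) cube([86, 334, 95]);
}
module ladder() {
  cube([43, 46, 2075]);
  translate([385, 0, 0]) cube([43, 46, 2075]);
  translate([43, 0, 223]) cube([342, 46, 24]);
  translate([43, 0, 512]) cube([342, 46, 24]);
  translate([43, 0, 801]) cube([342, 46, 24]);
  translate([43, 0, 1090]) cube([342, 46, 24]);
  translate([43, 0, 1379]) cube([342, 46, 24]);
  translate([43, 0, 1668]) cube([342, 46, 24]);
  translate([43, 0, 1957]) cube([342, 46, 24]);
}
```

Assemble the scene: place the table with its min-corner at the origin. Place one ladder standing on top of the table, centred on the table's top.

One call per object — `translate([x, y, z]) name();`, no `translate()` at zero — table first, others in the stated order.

table();
translate([235, 276, 692]) ladder();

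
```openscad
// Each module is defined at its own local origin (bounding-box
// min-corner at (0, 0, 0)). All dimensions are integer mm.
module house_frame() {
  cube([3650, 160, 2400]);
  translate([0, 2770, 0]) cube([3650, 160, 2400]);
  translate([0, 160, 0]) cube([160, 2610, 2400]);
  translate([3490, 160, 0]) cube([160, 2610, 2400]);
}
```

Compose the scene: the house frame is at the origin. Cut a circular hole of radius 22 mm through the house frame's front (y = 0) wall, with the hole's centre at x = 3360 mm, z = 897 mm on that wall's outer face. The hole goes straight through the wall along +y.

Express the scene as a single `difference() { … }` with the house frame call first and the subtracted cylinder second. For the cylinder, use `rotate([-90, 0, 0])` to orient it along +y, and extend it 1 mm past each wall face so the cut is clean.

difference() {
  house_frame();
  translate([3360, -1, 897]) rotate([-90, 0, 0]) cylinder(h = 162, r = 22);
}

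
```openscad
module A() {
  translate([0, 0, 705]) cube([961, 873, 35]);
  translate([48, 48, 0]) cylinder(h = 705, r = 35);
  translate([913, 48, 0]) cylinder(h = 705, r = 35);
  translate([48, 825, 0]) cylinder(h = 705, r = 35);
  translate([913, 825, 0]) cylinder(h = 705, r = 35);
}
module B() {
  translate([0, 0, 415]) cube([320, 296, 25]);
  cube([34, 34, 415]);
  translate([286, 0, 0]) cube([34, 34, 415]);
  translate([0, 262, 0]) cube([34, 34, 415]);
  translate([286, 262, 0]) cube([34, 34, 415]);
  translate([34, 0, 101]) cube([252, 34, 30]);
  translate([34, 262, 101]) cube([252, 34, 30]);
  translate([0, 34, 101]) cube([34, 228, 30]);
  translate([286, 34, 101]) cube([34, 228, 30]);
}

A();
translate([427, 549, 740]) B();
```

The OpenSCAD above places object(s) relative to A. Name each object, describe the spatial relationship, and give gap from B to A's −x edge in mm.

A is a table. B is a stool. The stool is on top of the table. The gap from the stool to the table's −x edge is 427 mm.

The stool's min-x is at 427; the table's min-x is 0; gap = 427 mm.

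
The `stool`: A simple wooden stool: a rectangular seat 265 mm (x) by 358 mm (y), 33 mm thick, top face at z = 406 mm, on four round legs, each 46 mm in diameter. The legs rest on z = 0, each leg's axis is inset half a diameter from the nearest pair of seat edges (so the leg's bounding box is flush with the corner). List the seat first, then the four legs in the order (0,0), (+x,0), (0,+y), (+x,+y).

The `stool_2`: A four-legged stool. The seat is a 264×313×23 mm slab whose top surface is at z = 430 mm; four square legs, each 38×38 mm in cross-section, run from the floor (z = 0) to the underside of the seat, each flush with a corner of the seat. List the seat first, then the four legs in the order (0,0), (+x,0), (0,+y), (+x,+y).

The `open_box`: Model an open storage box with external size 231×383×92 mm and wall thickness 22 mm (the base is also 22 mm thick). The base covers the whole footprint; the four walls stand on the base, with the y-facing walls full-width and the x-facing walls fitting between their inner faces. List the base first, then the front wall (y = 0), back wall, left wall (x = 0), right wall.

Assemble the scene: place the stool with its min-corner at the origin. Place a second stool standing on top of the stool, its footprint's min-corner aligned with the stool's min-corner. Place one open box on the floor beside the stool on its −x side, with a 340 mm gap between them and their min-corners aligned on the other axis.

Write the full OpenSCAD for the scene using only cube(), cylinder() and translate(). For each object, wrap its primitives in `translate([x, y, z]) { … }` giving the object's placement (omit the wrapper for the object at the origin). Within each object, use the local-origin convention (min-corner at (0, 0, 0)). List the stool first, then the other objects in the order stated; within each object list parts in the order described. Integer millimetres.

translate([0, 0, 373]) cube([265, 358, 33]);
translate([23, 23, 0]) cylinder(h = 373, r = 23);
translate([242, 23, 0]) cylinder(h = 373, r = 23);
translate([23, 335, 0]) cylinder(h = 373, r = 23);
translate([242, 335, 0]) cylinder(h = 373, r = 23);
translate([0, 0, 406]) {
  translate([0, 0, 407]) cube([264, 313, 23]);
  cube([38, 38, 407]);
  translate([226, 0, 0]) cube([38, 38, 407]);
  translate([0, 275, 0]) cube([38, 38, 407]);
  translate([226, 275, 0]) cube([38, 38, 407]);
}
translate([-571, 0, 0]) {
  cube([231, 383, 22]);
  translate([0, 0, 22]) cube([231, 22, 70]);
  translate([0, 361, 22]) cube([231, 22, 70]);
  translate([0, 22, 22]) cube([22, 339, 70]);
  translate([209, 22, 22]) cube([22, 339, 70]);
}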